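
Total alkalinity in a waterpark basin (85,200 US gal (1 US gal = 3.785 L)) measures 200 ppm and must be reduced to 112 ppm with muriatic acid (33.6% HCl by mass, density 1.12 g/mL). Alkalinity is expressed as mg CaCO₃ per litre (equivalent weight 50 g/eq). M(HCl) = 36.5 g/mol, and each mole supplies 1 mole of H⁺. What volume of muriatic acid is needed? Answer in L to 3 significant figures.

Volume: 85,200 US gal × 3.785 L/gal = 322,482 L.
Alkalinity to neutralize: (200 − 112) = 88 mg/L as CaCO₃ × 322,482 L = 28,380 g as CaCO₃.
Equivalents of H⁺ required: 28,380 ÷ 50 g/eq = 567.6 eq = 567.6 mol HCl.
Mass of HCl: 567.6 × 36.5 = 20,720 g.
Mass of 33.6% solution: 20,720 / 0.336 = 61,660 g.
Volume: 61,660 g ÷ 1.12 g/mL = 55,050 mL.

55.0 L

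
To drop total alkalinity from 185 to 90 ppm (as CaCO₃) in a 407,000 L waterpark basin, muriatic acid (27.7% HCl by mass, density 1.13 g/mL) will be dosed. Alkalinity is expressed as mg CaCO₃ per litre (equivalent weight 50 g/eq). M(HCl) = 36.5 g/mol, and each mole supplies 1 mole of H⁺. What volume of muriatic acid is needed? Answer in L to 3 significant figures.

Alkalinity to neutralize: (185 − 90) = 95 mg/L as CaCO₃ × 407,000 L = 38,660 g as CaCO₃.
Equivalents of H⁺ required: 38,660 ÷ 50 g/eq = 773.3 eq = 773.3 mol HCl.
Mass of HCl: 773.3 × 36.5 = 28,230 g.
Mass of 27.7% solution: 28,230 / 0.277 = 101,900 g.
Volume: 101,900 g ÷ 1.13 g/mL = 90,170 mL.

90.2 L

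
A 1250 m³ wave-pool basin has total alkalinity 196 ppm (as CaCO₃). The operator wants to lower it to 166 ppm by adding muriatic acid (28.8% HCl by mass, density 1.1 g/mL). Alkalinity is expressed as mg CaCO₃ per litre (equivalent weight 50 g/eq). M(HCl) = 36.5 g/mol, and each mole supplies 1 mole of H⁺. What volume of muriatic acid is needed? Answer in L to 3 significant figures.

Volume: 1250 m³ = 1,250,000 L.
Alkalinity to neutralize: (196 − 166) = 30 mg/L as CaCO₃ × 1,250,000 L = 37,500 g as CaCO₃.
Equivalents of H⁺ required: 37,500 ÷ 50 g/eq = 750 eq = 750 mol HCl.
Mass of HCl: 750 × 36.5 = 27,380 g.
Mass of 28.8% solution: 27,380 / 0.288 = 95,050 g.
Volume: 95,050 g ÷ 1.1 g/mL = 86,410 mL.

86.4 L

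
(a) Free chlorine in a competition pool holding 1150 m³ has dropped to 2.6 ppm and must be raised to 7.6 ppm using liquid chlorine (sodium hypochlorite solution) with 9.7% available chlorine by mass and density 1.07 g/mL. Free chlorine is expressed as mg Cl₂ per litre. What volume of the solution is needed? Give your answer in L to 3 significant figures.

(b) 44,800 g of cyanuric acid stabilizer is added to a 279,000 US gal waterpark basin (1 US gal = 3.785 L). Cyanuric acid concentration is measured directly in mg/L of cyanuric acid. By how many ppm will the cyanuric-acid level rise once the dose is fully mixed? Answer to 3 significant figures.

(a) Volume: 1150 m³ = 1,150,000 L.
(a) Chlorine deficit: 7.6 − 2.6 = 5 ppm = 5 mg/L as Cl₂.
(a) Cl₂ equivalent needed: 5 mg/L × 1,150,000 L = 5,750,000 mg = 5750 g.
(a) Product at 9.7% available chlorine: 5750 / 0.097 = 59,280 g.
(a) Volume at density 1.07 g/mL: 59,280 g ÷ 1.07 g/mL = 55,400 mL.

(b) Volume: 279,000 US gal × 3.785 L/gal = 1,056,015 L.
(b) Rise: 44,800 g / 1,056,015 L × 1000 = 42.42 mg/L.

(a) 55.4 L; (b) 42.4 ppm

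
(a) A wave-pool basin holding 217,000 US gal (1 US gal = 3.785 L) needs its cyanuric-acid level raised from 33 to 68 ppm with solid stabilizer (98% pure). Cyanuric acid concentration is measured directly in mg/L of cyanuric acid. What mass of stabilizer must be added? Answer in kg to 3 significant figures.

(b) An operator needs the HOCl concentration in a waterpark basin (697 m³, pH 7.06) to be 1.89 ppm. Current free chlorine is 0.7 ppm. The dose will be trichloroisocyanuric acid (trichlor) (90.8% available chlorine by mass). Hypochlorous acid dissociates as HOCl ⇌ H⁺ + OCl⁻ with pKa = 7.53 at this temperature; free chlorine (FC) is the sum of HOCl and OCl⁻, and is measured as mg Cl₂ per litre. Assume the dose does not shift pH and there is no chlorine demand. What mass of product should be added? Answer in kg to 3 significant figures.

(a) 29.3 kg; (b) 1.41 kg

(a) Volume: 217,000 US gal × 3.785 L/gal = 821,345 L.
(a) CYA to add: (68 − 33) = 35 mg/L × 821,345 L = 28,750 g cyanuric acid.
(a) At 98% purity: 28,750 / 0.98 = 29,330 g product.

(b) Volume: 697 m³ = 697,000 L.
(b) [OCl⁻]/[HOCl] = 10^(pH − pKa) = 10^(7.06 − 7.53) = 0.3388; fraction as HOCl = 1/(1 + 0.3388) = 0.7469.
(b) Free chlorine required for 1.89 ppm HOCl: 1.89 / 0.7469 = 2.53 ppm.
(b) FC to add: 2.53 − 0.7 = 1.83 mg/L as Cl₂.
(b) Cl₂ equivalent: 1.83 mg/L × 697,000 L = 1276 g.
(b) Product at 90.8% available Cl: 1276 / 0.908 = 1405 g.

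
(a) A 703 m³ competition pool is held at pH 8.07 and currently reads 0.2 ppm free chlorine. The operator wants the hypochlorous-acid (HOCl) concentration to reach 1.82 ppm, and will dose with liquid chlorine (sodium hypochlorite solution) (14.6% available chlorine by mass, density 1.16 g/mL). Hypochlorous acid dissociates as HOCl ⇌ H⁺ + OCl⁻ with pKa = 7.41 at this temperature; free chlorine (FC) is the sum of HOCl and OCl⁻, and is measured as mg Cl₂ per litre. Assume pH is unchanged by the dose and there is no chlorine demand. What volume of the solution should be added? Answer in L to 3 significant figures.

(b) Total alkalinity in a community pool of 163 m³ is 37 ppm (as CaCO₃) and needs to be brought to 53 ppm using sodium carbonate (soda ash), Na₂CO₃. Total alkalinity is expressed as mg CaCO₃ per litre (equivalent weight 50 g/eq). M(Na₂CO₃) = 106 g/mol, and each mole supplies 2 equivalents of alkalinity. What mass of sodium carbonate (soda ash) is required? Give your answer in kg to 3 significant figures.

(a) 41.3 L; (b) 2.76 kg

(a) Volume: 703 m³ = 703,000 L.
(a) [OCl⁻]/[HOCl] = 10^(pH − pKa) = 10^(8.07 − 7.41) = 4.571; fraction as HOCl = 1/(1 + 4.571) = 0.1795.
(a) Free chlorine required for 1.82 ppm HOCl: 1.82 / 0.1795 = 10.14 ppm.
(a) FC to add: 10.14 − 0.2 = 9.939 mg/L as Cl₂.
(a) Cl₂ equivalent: 9.939 mg/L × 703,000 L = 6987 g.
(a) Product at 14.6% available Cl: 6987 / 0.146 = 47,860 g.
(a) Volume: 47,860 g ÷ 1.16 g/mL = 41,260 mL.

(b) Volume: 163 m³ = 163,000 L.
(b) Alkalinity to add: (53 − 37) = 16 mg/L as CaCO₃ × 163,000 L = 2608 g as CaCO₃.
(b) Equivalents: 2608 g ÷ 50 g/eq = 52.16 eq.
(b) Each mole of Na₂CO₃ supplies 2 eq, so 52.16 / 2 = 26.08 mol.
(b) Mass: 26.08 mol × 106 g/mol = 2764 g.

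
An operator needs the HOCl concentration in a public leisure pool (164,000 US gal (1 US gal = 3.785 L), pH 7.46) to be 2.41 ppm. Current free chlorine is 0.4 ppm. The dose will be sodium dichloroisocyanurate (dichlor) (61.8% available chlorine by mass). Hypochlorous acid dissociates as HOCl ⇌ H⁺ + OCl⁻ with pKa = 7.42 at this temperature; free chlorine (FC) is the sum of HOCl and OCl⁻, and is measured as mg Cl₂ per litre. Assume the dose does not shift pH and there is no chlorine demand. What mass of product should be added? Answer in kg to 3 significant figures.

Volume: 164,000 US gal × 3.785 L/gal = 620,740 L.
[OCl⁻]/[HOCl] = 10^(pH − pKa) = 10^(7.46 − 7.42) = 1.096; fraction as HOCl = 1/(1 + 1.096) = 0.477.
Free chlorine required for 2.41 ppm HOCl: 2.41 / 0.477 = 5.053 ppm.
FC to add: 5.053 − 0.4 = 4.653 mg/L as Cl₂.
Cl₂ equivalent: 4.653 mg/L × 620,740 L = 2888 g.
Product at 61.8% available Cl: 2888 / 0.618 = 4673 g.

4.67 kg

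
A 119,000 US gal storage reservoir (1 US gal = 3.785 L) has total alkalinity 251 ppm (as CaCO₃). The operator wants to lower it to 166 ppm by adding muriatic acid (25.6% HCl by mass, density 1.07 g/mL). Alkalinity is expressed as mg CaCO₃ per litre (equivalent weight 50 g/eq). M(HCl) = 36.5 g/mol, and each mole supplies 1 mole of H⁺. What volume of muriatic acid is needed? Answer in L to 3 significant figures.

102 L

Volume: 119,000 US gal × 3.785 L/gal = 450,415 L.
Alkalinity to neutralize: (251 − 166) = 85 mg/L as CaCO₃ × 450,415 L = 38,290 g as CaCO₃.
Equivalents of H⁺ required: 38,290 ÷ 50 g/eq = 765.7 eq = 765.7 mol HCl.
Mass of HCl: 765.7 × 36.5 = 27,950 g.
Mass of 25.6% solution: 27,950 / 0.256 = 109,200 g.
Volume: 109,200 g ÷ 1.07 g/mL = 102,000 mL.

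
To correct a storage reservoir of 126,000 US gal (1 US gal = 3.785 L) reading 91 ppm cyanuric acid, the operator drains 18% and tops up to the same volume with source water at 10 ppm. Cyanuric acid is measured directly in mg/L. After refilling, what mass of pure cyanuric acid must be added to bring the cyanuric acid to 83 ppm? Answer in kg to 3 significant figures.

3.14 kg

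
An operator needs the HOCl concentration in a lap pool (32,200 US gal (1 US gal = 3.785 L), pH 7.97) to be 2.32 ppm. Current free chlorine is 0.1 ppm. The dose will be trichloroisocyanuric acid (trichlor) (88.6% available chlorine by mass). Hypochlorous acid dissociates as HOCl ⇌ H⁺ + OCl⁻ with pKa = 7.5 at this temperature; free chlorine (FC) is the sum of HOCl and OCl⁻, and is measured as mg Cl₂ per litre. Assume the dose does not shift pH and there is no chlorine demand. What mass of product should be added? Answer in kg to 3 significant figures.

1.25 kg

Volume: 32,200 US gal × 3.785 L/gal = 121,877 L.
[OCl⁻]/[HOCl] = 10^(pH − pKa) = 10^(7.97 − 7.5) = 2.951; fraction as HOCl = 1/(1 + 2.951) = 0.2531.
Free chlorine required for 2.32 ppm HOCl: 2.32 / 0.2531 = 9.167 ppm.
FC to add: 9.167 − 0.1 = 9.067 mg/L as Cl₂.
Cl₂ equivalent: 9.067 mg/L × 121,877 L = 1105 g.
Product at 88.6% available Cl: 1105 / 0.886 = 1247 g.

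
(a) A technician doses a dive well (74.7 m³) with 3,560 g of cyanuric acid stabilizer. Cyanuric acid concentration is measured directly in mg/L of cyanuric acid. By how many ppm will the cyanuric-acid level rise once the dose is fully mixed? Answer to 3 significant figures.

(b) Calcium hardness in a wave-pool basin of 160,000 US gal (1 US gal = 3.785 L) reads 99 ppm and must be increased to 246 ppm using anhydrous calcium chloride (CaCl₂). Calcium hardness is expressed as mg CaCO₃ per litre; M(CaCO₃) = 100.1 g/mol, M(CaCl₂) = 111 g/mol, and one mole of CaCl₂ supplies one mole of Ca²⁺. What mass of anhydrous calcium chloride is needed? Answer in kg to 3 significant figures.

(a) 47.7 ppm; (b) 98.7 kg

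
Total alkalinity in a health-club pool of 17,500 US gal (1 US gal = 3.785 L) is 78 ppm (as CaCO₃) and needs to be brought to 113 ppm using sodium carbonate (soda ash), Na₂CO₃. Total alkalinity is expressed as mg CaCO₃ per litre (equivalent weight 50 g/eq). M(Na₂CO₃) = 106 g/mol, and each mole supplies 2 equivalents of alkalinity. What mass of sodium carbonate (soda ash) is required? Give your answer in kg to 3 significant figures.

2.46 kg

Volume: 17,500 US gal × 3.785 L/gal = 66,238 L.
Alkalinity to add: (113 − 78) = 35 mg/L as CaCO₃ × 66,238 L = 2318 g as CaCO₃.
Equivalents: 2318 g ÷ 50 g/eq = 46.37 eq.
Each mole of Na₂CO₃ supplies 2 eq, so 46.37 / 2 = 23.18 mol.
Mass: 23.18 mol × 106 g/mol = 2457 g.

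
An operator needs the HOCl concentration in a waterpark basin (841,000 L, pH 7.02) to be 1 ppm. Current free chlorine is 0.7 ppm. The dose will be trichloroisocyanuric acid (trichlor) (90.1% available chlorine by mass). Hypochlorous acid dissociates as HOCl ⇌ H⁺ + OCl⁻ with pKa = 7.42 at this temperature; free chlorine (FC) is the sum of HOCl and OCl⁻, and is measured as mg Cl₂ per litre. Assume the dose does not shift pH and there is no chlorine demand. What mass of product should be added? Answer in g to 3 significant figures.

[OCl⁻]/[HOCl] = 10^(pH − pKa) = 10^(7.02 − 7.42) = 0.3981; fraction as HOCl = 1/(1 + 0.3981) = 0.7153.
Free chlorine required for 1 ppm HOCl: 1 / 0.7153 = 1.398 ppm.
FC to add: 1.398 − 0.7 = 0.6981 mg/L as Cl₂.
Cl₂ equivalent: 0.6981 mg/L × 841,000 L = 587.1 g.
Product at 90.1% available Cl: 587.1 / 0.901 = 651.6 g.

652 g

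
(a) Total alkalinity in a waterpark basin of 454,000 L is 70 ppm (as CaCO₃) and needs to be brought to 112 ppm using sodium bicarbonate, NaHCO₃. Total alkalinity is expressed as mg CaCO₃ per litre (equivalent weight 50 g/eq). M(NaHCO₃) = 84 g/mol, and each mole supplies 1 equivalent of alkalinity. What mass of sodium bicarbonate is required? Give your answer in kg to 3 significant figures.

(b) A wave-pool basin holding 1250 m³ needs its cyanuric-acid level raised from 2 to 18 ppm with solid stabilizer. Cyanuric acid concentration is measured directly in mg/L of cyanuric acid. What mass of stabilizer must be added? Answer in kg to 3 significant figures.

(a) Alkalinity to add: (112 − 70) = 42 mg/L as CaCO₃ × 454,000 L = 19,070 g as CaCO₃.
(a) Equivalents: 19,070 g ÷ 50 g/eq = 381.4 eq.
(a) NaHCO₃ supplies 1 eq per mole → 381.4 mol.
(a) Mass: 381.4 mol × 84 g/mol = 32,030 g.

(b) Volume: 1250 m³ = 1,250,000 L.
(b) CYA to add: (18 − 2) = 16 mg/L × 1,250,000 L = 20,000 g cyanuric acid.

(a) 32.0 kg; (b) 20.0 kg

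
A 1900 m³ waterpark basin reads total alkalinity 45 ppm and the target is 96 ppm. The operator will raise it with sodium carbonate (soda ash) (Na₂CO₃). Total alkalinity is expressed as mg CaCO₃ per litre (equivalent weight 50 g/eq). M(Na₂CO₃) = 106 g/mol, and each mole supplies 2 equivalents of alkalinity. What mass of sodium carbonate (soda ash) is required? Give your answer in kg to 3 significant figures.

103 kg

Volume: 1900 m³ = 1,900,000 L.
Alkalinity to add: (96 − 45) = 51 mg/L as CaCO₃ × 1,900,000 L = 96,900 g as CaCO₃.
Equivalents: 96,900 g ÷ 50 g/eq = 1938 eq.
Each mole of Na₂CO₃ supplies 2 eq, so 1938 / 2 = 969 mol.
Mass: 969 mol × 106 g/mol = 102,700 g.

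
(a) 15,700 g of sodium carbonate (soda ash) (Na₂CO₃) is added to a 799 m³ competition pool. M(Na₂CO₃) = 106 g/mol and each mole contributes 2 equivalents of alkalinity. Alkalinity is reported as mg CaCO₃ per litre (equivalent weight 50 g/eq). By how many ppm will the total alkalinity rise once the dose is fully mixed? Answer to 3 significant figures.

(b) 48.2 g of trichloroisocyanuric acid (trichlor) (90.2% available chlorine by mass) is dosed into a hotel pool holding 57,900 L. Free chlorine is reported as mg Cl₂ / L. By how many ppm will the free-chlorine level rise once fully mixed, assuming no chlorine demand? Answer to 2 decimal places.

(a) 18.5 ppm; (b) 0.75 ppm

(a) Volume: 799 m³ = 799,000 L.
(a) Moles of Na₂CO₃: 15,700 g ÷ 106 g/mol = 148.1 mol → 296.2 eq of alkalinity.
(a) As CaCO₃: 296.2 eq × 50 g/eq = 14,810 g.
(a) Rise: 14,810 g / 799,000 L × 1000 = 18.54 mg/L.

(b) Available chlorine delivered: 48.2 g × 0.902 = 43.48 g as Cl₂.
(b) Concentration rise: 43.48 g / 57,900 L = 0.7509 mg/L = 0.75 ppm.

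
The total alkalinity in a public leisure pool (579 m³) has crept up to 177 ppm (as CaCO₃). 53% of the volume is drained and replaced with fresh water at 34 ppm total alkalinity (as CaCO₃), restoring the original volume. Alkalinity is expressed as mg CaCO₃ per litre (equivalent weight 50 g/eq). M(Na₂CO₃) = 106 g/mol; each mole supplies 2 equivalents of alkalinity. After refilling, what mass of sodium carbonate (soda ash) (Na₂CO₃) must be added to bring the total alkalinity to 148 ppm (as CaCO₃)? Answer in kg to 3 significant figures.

28.7 kg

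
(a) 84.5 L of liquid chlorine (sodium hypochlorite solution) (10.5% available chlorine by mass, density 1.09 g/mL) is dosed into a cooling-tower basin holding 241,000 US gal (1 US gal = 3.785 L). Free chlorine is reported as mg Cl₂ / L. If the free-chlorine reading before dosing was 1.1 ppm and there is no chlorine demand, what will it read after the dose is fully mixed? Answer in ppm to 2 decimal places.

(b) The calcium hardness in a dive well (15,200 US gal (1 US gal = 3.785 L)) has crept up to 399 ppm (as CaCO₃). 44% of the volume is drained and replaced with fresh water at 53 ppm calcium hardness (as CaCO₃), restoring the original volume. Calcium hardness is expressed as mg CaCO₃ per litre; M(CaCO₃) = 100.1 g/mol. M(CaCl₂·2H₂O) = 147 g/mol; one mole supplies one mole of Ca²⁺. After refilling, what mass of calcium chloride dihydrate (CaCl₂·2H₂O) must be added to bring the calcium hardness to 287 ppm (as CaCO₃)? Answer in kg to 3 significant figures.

(a) Volume: 241,000 US gal × 3.785 L/gal = 912,185 L.
(a) Mass of solution: 84.5 L × 1000 mL/L × 1.09 g/mL = 92,100 g.
(a) Available chlorine delivered: 92,100 g × 0.105 = 9671 g as Cl₂.
(a) Concentration rise: 9671 g / 912,185 L = 10.6 mg/L = 10.60 ppm.
(a) Final FC: 1.1 + 10.60 = 11.70 ppm.

(b) Volume: 15,200 US gal × 3.785 L/gal = 57,532 L.
(b) After draining 44% and refilling: 399 × 0.56 + 53 × 0.44 = 246.76 ppm.
(b) Deficit to target: 287 − 246.76 = 40.24 mg/L.
(b) As CaCO₃: 40.24 mg/L × 57,532 L = 2315 g; ÷ 100.1 = 23.13 mol Ca²⁺.
(b) Mass: 23.13 × 147 = 3400 g.

(a) 11.70 ppm; (b) 3.40 kg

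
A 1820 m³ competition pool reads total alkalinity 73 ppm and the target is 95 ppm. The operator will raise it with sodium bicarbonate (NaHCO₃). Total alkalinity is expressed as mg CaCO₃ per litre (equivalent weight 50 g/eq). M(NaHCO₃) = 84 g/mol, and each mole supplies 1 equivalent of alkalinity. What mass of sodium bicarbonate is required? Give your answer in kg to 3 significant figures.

Volume: 1820 m³ = 1,820,000 L.
Alkalinity to add: (95 − 73) = 22 mg/L as CaCO₃ × 1,820,000 L = 40,040 g as CaCO₃.
Equivalents: 40,040 g ÷ 50 g/eq = 800.8 eq.
NaHCO₃ supplies 1 eq per mole → 800.8 mol.
Mass: 800.8 mol × 84 g/mol = 67,270 g.

67.3 kg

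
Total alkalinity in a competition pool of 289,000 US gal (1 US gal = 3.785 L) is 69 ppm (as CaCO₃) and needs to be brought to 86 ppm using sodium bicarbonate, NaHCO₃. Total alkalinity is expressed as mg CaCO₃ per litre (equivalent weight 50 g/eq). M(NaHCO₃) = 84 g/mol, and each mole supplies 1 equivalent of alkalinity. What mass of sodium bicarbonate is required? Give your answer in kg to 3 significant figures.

31.2 kg

Volume: 289,000 US gal × 3.785 L/gal = 1,093,865 L.
Alkalinity to add: (86 − 69) = 17 mg/L as CaCO₃ × 1,093,865 L = 18,600 g as CaCO₃.
Equivalents: 18,600 g ÷ 50 g/eq = 371.9 eq.
NaHCO₃ supplies 1 eq per mole → 371.9 mol.
Mass: 371.9 mol × 84 g/mol = 31,240 g.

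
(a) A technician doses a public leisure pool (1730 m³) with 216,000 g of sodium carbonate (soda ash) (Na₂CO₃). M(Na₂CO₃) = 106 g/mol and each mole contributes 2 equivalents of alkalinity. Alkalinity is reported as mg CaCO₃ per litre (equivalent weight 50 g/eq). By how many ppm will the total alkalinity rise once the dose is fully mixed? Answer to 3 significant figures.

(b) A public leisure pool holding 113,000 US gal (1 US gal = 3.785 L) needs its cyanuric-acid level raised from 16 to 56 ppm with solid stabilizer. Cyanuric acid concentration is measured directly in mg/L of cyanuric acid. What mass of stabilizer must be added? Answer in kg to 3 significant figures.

(a) 118 ppm; (b) 17.1 kg

(a) Volume: 1730 m³ = 1,730,000 L.
(a) Moles of Na₂CO₃: 216,000 g ÷ 106 g/mol = 2038 mol → 4075 eq of alkalinity.
(a) As CaCO₃: 4075 eq × 50 g/eq = 203,800 g.
(a) Rise: 203,800 g / 1,730,000 L × 1000 = 117.8 mg/L.

(b) Volume: 113,000 US gal × 3.785 L/gal = 427,705 L.
(b) CYA to add: (56 − 16) = 40 mg/L × 427,705 L = 17,110 g cyanuric acid.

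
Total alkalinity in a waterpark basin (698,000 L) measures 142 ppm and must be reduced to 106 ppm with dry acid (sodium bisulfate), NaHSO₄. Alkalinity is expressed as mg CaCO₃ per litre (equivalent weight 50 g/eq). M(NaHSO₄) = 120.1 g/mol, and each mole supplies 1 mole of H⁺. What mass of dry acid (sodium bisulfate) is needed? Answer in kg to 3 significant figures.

Alkalinity to neutralize: (142 − 106) = 36 mg/L as CaCO₃ × 698,000 L = 25,130 g as CaCO₃.
Equivalents of H⁺ required: 25,130 ÷ 50 g/eq = 502.6 eq = 502.6 mol NaHSO₄.
Mass of NaHSO₄: 502.6 × 120.1 = 60,360 g.

60.4 kg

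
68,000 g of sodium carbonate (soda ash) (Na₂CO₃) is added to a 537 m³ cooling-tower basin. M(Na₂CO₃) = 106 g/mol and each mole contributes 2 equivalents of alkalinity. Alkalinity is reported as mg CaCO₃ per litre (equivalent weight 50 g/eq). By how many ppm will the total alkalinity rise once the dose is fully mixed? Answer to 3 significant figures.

119 ppm

Volume: 537 m³ = 537,000 L.
Moles of Na₂CO₃: 68,000 g ÷ 106 g/mol = 641.5 mol → 1283 eq of alkalinity.
As CaCO₃: 1283 eq × 50 g/eq = 64,150 g.
Rise: 64,150 g / 537,000 L × 1000 = 119.5 mg/L.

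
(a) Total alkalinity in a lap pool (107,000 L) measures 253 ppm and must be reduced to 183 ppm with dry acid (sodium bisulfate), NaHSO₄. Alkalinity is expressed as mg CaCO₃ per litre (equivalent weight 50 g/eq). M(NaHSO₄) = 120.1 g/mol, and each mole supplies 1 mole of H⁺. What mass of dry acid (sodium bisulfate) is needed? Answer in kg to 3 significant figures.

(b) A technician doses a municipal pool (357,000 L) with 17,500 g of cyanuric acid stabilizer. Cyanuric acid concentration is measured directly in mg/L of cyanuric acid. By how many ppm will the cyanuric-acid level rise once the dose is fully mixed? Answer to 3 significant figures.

(a) 18.0 kg; (b) 49.0 ppm

(a) Alkalinity to neutralize: (253 − 183) = 70 mg/L as CaCO₃ × 107,000 L = 7490 g as CaCO₃.
(a) Equivalents of H⁺ required: 7490 ÷ 50 g/eq = 149.8 eq = 149.8 mol NaHSO₄.
(a) Mass of NaHSO₄: 149.8 × 120.1 = 17,990 g.

(b) Rise: 17,500 g / 357,000 L × 1000 = 49.02 mg/L.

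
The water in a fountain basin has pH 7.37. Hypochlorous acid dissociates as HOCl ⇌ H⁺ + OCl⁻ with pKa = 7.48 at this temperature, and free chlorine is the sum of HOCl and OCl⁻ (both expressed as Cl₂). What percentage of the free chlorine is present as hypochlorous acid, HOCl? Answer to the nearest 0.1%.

[OCl⁻]/[HOCl] = 10^(pH − pKa) = 10^(7.37 − 7.48) = 10^-0.11 = 0.7762.
Fraction as HOCl = 1 / (1 + 0.7762) = 0.563.

56.3%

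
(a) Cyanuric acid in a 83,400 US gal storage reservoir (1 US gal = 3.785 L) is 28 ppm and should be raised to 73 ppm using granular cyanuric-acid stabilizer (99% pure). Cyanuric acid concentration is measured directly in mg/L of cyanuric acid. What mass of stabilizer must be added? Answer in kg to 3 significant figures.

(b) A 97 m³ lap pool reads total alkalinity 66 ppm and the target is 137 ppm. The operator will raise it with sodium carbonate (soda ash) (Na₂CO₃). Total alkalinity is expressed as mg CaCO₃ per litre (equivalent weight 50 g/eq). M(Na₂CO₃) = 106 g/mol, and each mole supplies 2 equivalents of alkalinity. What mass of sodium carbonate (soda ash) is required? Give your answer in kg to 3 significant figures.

(a) Volume: 83,400 US gal × 3.785 L/gal = 315,669 L.
(a) CYA to add: (73 − 28) = 45 mg/L × 315,669 L = 14,210 g cyanuric acid.
(a) At 99% purity: 14,210 / 0.99 = 14,350 g product.

(b) Volume: 97 m³ = 97,000 L.
(b) Alkalinity to add: (137 − 66) = 71 mg/L as CaCO₃ × 97,000 L = 6887 g as CaCO₃.
(b) Equivalents: 6887 g ÷ 50 g/eq = 137.7 eq.
(b) Each mole of Na₂CO₃ supplies 2 eq, so 137.7 / 2 = 68.87 mol.
(b) Mass: 68.87 mol × 106 g/mol = 7300 g.

(a) 14.3 kg; (b) 7.30 kg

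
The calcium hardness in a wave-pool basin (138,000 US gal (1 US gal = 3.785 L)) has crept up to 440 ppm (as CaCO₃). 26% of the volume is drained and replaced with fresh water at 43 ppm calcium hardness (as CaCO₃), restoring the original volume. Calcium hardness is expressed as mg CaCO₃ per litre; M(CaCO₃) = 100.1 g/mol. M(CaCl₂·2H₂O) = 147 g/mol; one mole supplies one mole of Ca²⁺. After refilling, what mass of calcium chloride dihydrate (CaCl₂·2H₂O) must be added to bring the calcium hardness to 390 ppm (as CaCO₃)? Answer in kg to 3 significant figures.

40.8 kg

Volume: 138,000 US gal × 3.785 L/gal = 522,330 L.
After draining 26% and refilling: 440 × 0.74 + 43 × 0.26 = 336.78 ppm.
Deficit to target: 390 − 336.78 = 53.22 mg/L.
As CaCO₃: 53.22 mg/L × 522,330 L = 27,800 g; ÷ 100.1 = 277.7 mol Ca²⁺.
Mass: 277.7 × 147 = 40,820 g.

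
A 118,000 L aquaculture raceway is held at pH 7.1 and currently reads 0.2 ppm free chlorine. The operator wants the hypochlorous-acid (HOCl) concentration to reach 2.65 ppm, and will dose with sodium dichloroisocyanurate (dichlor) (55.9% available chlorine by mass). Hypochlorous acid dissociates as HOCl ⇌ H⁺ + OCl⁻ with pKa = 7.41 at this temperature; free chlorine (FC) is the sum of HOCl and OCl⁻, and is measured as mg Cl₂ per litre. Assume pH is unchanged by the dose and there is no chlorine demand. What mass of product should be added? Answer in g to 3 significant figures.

[OCl⁻]/[HOCl] = 10^(pH − pKa) = 10^(7.1 − 7.41) = 0.4898; fraction as HOCl = 1/(1 + 0.4898) = 0.6712.
Free chlorine required for 2.65 ppm HOCl: 2.65 / 0.6712 = 3.948 ppm.
FC to add: 3.948 − 0.2 = 3.748 mg/L as Cl₂.
Cl₂ equivalent: 3.748 mg/L × 118,000 L = 442.3 g.
Product at 55.9% available Cl: 442.3 / 0.559 = 791.2 g.

791 g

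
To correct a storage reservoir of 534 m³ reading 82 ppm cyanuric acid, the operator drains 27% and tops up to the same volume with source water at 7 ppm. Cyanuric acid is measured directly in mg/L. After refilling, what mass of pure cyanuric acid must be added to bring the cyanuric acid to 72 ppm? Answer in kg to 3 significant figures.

5.47 kg

Volume: 534 m³ = 534,000 L.
After draining 27% and refilling: 82 × 0.73 + 7 × 0.27 = 61.75 ppm.
Deficit to target: 72 − 61.75 = 10.25 mg/L.
Mass: 10.25 mg/L × 534,000 L = 5474 g cyanuric acid.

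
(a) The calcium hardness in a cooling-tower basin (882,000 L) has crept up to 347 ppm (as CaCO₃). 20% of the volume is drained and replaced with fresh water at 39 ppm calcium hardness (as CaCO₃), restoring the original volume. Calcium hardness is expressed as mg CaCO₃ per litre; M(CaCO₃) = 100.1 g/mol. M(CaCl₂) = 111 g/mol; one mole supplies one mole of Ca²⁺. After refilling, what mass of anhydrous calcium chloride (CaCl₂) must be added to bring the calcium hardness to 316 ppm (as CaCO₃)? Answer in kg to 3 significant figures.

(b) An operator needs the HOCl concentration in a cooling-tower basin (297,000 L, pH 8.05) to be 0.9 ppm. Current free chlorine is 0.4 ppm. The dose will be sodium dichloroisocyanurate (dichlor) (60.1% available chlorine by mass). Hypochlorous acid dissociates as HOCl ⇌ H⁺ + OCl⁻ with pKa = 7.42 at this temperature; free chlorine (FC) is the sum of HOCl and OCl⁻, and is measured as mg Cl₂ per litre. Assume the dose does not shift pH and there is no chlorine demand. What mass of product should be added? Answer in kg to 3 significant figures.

(a) 29.9 kg; (b) 2.14 kg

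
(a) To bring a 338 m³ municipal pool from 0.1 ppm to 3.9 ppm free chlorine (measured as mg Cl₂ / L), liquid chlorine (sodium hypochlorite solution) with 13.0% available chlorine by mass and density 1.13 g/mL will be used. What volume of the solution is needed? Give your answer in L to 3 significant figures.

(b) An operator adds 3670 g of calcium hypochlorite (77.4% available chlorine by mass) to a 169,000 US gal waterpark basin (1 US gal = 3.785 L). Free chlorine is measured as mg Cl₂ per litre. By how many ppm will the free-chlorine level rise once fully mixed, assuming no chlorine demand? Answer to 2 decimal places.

(a) 8.74 L; (b) 4.44 ppm

(a) Volume: 338 m³ = 338,000 L.
(a) Chlorine deficit: 3.9 − 0.1 = 3.8 ppm = 3.8 mg/L as Cl₂.
(a) Cl₂ equivalent needed: 3.8 mg/L × 338,000 L = 1,284,000 mg = 1284 g.
(a) Product at 13.0% available chlorine: 1284 / 0.13 = 9880 g.
(a) Volume at density 1.13 g/mL: 9880 g ÷ 1.13 g/mL = 8743 mL.

(b) Volume: 169,000 US gal × 3.785 L/gal = 639,665 L.
(b) Available chlorine delivered: 3670 g × 0.774 = 2841 g as Cl₂.
(b) Concentration rise: 2841 g / 639,665 L = 4.441 mg/L = 4.44 ppm.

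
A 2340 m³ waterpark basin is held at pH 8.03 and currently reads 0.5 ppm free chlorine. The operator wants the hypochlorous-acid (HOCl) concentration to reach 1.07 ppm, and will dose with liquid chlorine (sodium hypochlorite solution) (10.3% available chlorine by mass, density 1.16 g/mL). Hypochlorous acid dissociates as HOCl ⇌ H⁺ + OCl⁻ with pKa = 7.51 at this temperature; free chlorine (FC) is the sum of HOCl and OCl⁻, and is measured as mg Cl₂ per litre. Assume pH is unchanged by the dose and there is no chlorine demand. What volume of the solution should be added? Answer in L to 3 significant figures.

Volume: 2340 m³ = 2,340,000 L.
[OCl⁻]/[HOCl] = 10^(pH − pKa) = 10^(8.03 − 7.51) = 3.311; fraction as HOCl = 1/(1 + 3.311) = 0.2319.
Free chlorine required for 1.07 ppm HOCl: 1.07 / 0.2319 = 4.613 ppm.
FC to add: 4.613 − 0.5 = 4.113 mg/L as Cl₂.
Cl₂ equivalent: 4.113 mg/L × 2,340,000 L = 9625 g.
Product at 10.3% available Cl: 9625 / 0.103 = 93,440 g.
Volume: 93,440 g ÷ 1.16 g/mL = 80,550 mL.

80.6 L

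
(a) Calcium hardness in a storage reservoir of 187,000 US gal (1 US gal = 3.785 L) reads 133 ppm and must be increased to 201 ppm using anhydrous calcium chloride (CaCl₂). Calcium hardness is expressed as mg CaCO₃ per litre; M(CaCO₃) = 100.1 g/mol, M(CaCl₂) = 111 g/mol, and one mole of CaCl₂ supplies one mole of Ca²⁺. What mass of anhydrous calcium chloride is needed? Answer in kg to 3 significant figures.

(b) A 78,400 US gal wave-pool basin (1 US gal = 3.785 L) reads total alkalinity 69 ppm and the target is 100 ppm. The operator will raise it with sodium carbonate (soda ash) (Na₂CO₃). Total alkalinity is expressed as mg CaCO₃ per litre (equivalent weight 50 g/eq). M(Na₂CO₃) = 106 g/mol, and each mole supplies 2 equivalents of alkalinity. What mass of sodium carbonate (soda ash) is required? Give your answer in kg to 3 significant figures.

(a) 53.4 kg; (b) 9.75 kg

(a) Volume: 187,000 US gal × 3.785 L/gal = 707,795 L.
(a) Hardness to add: (201 − 133) = 68 mg/L as CaCO₃ × 707,795 L = 48,130 g as CaCO₃.
(a) Moles of Ca²⁺ (1 mol Ca²⁺ ≡ 1 mol CaCO₃): 48,130 / 100.1 g/mol = 480.8 mol.
(a) Mass of CaCl₂: 480.8 × 111 = 53,370 g.

(b) Volume: 78,400 US gal × 3.785 L/gal = 296,744 L.
(b) Alkalinity to add: (100 − 69) = 31 mg/L as CaCO₃ × 296,744 L = 9199 g as CaCO₃.
(b) Equivalents: 9199 g ÷ 50 g/eq = 184 eq.
(b) Each mole of Na₂CO₃ supplies 2 eq, so 184 / 2 = 91.99 mol.
(b) Mass: 91.99 mol × 106 g/mol = 9751 g.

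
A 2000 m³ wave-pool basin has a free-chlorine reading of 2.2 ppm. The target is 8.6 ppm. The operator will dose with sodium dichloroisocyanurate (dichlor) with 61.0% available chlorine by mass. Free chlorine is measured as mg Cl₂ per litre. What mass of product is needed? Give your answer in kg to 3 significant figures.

Volume: 2000 m³ = 2,000,000 L.
Chlorine deficit: 8.6 − 2.2 = 6.4 ppm = 6.4 mg/L as Cl₂.
Cl₂ equivalent needed: 6.4 mg/L × 2,000,000 L = 12,800,000 mg = 12,800 g.
Product at 61.0% available chlorine: 12,800 / 0.61 = 20,980 g.

21.0 kg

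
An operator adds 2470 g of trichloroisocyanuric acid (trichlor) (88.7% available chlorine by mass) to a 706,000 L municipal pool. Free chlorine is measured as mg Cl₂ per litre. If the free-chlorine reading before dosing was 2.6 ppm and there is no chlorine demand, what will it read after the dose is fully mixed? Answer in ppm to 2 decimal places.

Available chlorine delivered: 2470 g × 0.887 = 2191 g as Cl₂.
Concentration rise: 2191 g / 706,000 L = 3.103 mg/L = 3.10 ppm.
Final FC: 2.6 + 3.10 = 5.70 ppm.

5.70 ppm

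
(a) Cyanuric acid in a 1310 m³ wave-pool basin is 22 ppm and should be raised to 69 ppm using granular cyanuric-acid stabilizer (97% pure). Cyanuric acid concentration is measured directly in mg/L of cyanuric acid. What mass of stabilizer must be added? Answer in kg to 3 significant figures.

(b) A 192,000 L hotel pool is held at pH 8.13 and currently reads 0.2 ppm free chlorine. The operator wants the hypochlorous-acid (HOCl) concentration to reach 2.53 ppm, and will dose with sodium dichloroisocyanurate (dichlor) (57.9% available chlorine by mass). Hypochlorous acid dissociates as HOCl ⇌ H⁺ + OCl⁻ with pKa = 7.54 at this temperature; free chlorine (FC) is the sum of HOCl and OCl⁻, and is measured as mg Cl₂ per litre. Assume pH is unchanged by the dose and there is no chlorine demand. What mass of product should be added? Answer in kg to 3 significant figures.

(a) 63.5 kg; (b) 4.04 kg

(a) Volume: 1310 m³ = 1,310,000 L.
(a) CYA to add: (69 − 22) = 47 mg/L × 1,310,000 L = 61,570 g cyanuric acid.
(a) At 97% purity: 61,570 / 0.97 = 63,470 g product.

(b) [OCl⁻]/[HOCl] = 10^(pH − pKa) = 10^(8.13 − 7.54) = 3.89; fraction as HOCl = 1/(1 + 3.89) = 0.2045.
(b) Free chlorine required for 2.53 ppm HOCl: 2.53 / 0.2045 = 12.37 ppm.
(b) FC to add: 12.37 − 0.2 = 12.17 mg/L as Cl₂.
(b) Cl₂ equivalent: 12.17 mg/L × 192,000 L = 2337 g.
(b) Product at 57.9% available Cl: 2337 / 0.579 = 4037 g.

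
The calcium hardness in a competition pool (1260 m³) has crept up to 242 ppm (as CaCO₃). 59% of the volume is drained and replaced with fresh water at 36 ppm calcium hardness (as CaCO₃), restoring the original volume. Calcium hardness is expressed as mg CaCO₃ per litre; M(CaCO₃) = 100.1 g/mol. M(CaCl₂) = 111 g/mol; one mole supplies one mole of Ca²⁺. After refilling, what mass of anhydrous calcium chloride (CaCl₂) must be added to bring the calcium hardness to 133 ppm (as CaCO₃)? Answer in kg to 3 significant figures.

17.5 kg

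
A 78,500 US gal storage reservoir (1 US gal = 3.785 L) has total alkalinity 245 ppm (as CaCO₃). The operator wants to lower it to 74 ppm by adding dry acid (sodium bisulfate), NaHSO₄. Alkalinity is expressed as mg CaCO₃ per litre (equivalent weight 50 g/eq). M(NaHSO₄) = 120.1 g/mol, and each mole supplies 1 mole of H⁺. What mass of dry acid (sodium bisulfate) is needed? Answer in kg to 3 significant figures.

Volume: 78,500 US gal × 3.785 L/gal = 297,122 L.
Alkalinity to neutralize: (245 − 74) = 171 mg/L as CaCO₃ × 297,122 L = 50,810 g as CaCO₃.
Equivalents of H⁺ required: 50,810 ÷ 50 g/eq = 1016 eq = 1016 mol NaHSO₄.
Mass of NaHSO₄: 1016 × 120.1 = 122,000 g.

122 kg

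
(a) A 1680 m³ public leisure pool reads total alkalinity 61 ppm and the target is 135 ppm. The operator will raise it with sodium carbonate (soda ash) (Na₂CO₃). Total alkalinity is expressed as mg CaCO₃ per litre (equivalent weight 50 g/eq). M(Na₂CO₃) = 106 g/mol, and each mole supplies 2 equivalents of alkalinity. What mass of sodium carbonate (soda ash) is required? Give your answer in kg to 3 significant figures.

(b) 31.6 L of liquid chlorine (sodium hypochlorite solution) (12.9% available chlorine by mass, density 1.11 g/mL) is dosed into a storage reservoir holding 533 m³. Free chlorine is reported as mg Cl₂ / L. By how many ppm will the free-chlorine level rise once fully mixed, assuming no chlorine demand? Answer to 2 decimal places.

(a) 132 kg; (b) 8.49 ppm

(a) Volume: 1680 m³ = 1,680,000 L.
(a) Alkalinity to add: (135 − 61) = 74 mg/L as CaCO₃ × 1,680,000 L = 124,300 g as CaCO₃.
(a) Equivalents: 124,300 g ÷ 50 g/eq = 2486 eq.
(a) Each mole of Na₂CO₃ supplies 2 eq, so 2486 / 2 = 1243 mol.
(a) Mass: 1243 mol × 106 g/mol = 131,800 g.

(b) Volume: 533 m³ = 533,000 L.
(b) Mass of solution: 31.6 L × 1000 mL/L × 1.11 g/mL = 35,080 g.
(b) Available chlorine delivered: 35,080 g × 0.129 = 4525 g as Cl₂.
(b) Concentration rise: 4525 g / 533,000 L = 8.489 mg/L = 8.49 ppm.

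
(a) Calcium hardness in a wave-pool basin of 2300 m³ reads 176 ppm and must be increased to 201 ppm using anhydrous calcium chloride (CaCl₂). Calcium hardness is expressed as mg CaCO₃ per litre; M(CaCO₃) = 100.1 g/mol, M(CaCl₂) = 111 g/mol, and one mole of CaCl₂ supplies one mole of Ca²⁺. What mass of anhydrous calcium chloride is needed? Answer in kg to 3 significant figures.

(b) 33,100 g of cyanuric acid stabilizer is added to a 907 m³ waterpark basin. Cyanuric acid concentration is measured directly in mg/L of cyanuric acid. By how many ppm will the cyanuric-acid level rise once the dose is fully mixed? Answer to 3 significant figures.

(a) Volume: 2300 m³ = 2,300,000 L.
(a) Hardness to add: (201 − 176) = 25 mg/L as CaCO₃ × 2,300,000 L = 57,500 g as CaCO₃.
(a) Moles of Ca²⁺ (1 mol Ca²⁺ ≡ 1 mol CaCO₃): 57,500 / 100.1 g/mol = 574.4 mol.
(a) Mass of CaCl₂: 574.4 × 111 = 63,760 g.

(b) Volume: 907 m³ = 907,000 L.
(b) Rise: 33,100 g / 907,000 L × 1000 = 36.49 mg/L.

(a) 63.8 kg; (b) 36.5 ppm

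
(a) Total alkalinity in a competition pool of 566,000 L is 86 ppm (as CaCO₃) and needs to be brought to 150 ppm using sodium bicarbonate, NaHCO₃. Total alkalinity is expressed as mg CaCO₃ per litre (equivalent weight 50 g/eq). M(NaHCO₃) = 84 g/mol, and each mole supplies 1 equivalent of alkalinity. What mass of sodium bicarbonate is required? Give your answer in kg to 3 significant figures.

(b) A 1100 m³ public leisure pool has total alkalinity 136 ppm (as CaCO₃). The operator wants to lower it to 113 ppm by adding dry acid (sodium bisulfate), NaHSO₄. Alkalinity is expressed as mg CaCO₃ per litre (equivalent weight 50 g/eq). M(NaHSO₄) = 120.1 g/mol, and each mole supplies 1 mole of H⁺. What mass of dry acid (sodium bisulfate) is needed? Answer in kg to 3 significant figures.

(a) Alkalinity to add: (150 − 86) = 64 mg/L as CaCO₃ × 566,000 L = 36,220 g as CaCO₃.
(a) Equivalents: 36,220 g ÷ 50 g/eq = 724.5 eq.
(a) NaHCO₃ supplies 1 eq per mole → 724.5 mol.
(a) Mass: 724.5 mol × 84 g/mol = 60,860 g.

(b) Volume: 1100 m³ = 1,100,000 L.
(b) Alkalinity to neutralize: (136 − 113) = 23 mg/L as CaCO₃ × 1,100,000 L = 25,300 g as CaCO₃.
(b) Equivalents of H⁺ required: 25,300 ÷ 50 g/eq = 506 eq = 506 mol NaHSO₄.
(b) Mass of NaHSO₄: 506 × 120.1 = 60,770 g.

(a) 60.9 kg; (b) 60.8 kg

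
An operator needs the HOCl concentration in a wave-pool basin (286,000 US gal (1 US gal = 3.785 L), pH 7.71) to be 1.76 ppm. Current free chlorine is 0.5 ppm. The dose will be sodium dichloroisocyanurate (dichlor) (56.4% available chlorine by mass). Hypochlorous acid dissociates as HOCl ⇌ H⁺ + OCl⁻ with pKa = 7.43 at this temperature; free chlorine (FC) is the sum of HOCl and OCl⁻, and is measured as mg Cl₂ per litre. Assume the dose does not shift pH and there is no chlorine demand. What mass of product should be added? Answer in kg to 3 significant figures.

Volume: 286,000 US gal × 3.785 L/gal = 1,082,510 L.
[OCl⁻]/[HOCl] = 10^(pH − pKa) = 10^(7.71 − 7.43) = 1.905; fraction as HOCl = 1/(1 + 1.905) = 0.3442.
Free chlorine required for 1.76 ppm HOCl: 1.76 / 0.3442 = 5.114 ppm.
FC to add: 5.114 − 0.5 = 4.614 mg/L as Cl₂.
Cl₂ equivalent: 4.614 mg/L × 1,082,510 L = 4994 g.
Product at 56.4% available Cl: 4994 / 0.564 = 8855 g.

8.86 kg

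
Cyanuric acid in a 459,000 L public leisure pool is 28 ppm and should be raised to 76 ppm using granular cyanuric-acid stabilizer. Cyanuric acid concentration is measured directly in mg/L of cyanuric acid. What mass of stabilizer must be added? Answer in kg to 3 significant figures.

CYA to add: (76 − 28) = 48 mg/L × 459,000 L = 22,030 g cyanuric acid.

22.0 kg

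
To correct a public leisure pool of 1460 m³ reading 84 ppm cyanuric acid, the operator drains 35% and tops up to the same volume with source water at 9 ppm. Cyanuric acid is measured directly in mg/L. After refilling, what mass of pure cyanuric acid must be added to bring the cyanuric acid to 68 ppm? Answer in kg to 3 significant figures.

15.0 kg

Volume: 1460 m³ = 1,460,000 L.
After draining 35% and refilling: 84 × 0.65 + 9 × 0.35 = 57.75 ppm.
Deficit to target: 68 − 57.75 = 10.25 mg/L.
Mass: 10.25 mg/L × 1,460,000 L = 14,960 g cyanuric acid.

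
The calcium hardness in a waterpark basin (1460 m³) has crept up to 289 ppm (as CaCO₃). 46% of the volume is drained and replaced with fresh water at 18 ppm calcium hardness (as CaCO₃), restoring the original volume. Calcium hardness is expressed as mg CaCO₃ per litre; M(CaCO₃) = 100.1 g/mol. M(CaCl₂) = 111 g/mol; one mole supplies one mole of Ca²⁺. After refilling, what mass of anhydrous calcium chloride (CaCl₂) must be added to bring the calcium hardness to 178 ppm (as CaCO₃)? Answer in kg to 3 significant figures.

22.1 kg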